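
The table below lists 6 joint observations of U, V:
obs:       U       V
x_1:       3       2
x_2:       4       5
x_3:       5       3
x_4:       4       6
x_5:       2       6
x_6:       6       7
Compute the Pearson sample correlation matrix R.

Step 1 — column means:
  mean(U) = (3 + 4 + 5 + 4 + 2 + 6) / 6 = 24/6 = 4
  mean(V) = (2 + 5 + 3 + 6 + 6 + 7) / 6 = 29/6 = 4.8333

Step 2 — sample variances and covariances s[i,j] = (1/(n-1)) · Σ_k (x_{k,i} - mean_i) · (x_{k,j} - mean_j), with n-1 = 5:
  s[U,U] = ((-1)·(-1) + (0)·(0) + (1)·(1) + (0)·(0) + (-2)·(-2) + (2)·(2)) / 5 = 10/5 = 2
  s[U,V] = ((-1)·(-2.8333) + (0)·(0.1667) + (1)·(-1.8333) + (0)·(1.1667) + (-2)·(1.1667) + (2)·(2.1667)) / 5 = 3/5 = 0.6
  s[V,V] = ((-2.8333)·(-2.8333) + (0.1667)·(0.1667) + (-1.8333)·(-1.8333) + (1.1667)·(1.1667) + (1.1667)·(1.1667) + (2.1667)·(2.1667)) / 5 = 18.8333/5 = 3.7667
  Sample standard deviations s_i = √(s[i,i]):
  s(U) = √(2) = 1.4142
  s(V) = √(3.7667) = 1.9408

Step 3 — r_{ij} = s_{ij} / (s_i · s_j):
  r[U,U] = 1 (diagonal).
  r[U,V] = 0.6 / (1.4142 · 1.9408) = 0.6 / 2.7447 = 0.2186
  r[V,V] = 1 (diagonal).

R is symmetric with unit diagonal. Assembling:

R = [[1, 0.2186],
 [0.2186, 1]]


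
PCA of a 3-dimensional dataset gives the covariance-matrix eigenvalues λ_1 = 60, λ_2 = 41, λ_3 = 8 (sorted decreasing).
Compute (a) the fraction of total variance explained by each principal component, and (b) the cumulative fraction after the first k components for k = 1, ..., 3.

Step 1 — total variance = trace(Sigma) = Σ λ_i = 60 + 41 + 8 = 109.

Step 2 — fraction explained by component i = λ_i / Σ λ:
  PC1: 60/109 = 0.5505
  PC2: 41/109 = 0.3761
  PC3: 8/109 = 0.0734

Step 3 — cumulative fraction after k components = (λ_1 + ... + λ_k) / Σ λ:
  k = 1: 60/109 = 0.5505
  k = 2: (60 + 41)/109 = 101/109 = 0.9266
  k = 3: (60 + 41 + 8)/109 = 109/109 = 1

Summary (fraction, with percent):

explained: PC1 0.5505 (55.05%), PC2 0.3761 (37.61%), PC3 0.0734 (7.34%);  cumulative: 0.5505, 0.9266, 1


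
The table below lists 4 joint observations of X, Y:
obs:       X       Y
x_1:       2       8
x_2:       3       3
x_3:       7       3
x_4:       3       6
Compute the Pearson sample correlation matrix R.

Step 1 — column means:
  mean(X) = (2 + 3 + 7 + 3) / 4 = 15/4 = 3.75
  mean(Y) = (8 + 3 + 3 + 6) / 4 = 20/4 = 5

Step 2 — sample variances and covariances s[i,j] = (1/(n-1)) · Σ_k (x_{k,i} - mean_i) · (x_{k,j} - mean_j), with n-1 = 3:
  s[X,X] = ((-1.75)·(-1.75) + (-0.75)·(-0.75) + (3.25)·(3.25) + (-0.75)·(-0.75)) / 3 = 14.75/3 = 4.9167
  s[X,Y] = ((-1.75)·(3) + (-0.75)·(-2) + (3.25)·(-2) + (-0.75)·(1)) / 3 = -11/3 = -3.6667
  s[Y,Y] = ((3)·(3) + (-2)·(-2) + (-2)·(-2) + (1)·(1)) / 3 = 18/3 = 6
  Sample standard deviations s_i = √(s[i,i]):
  s(X) = √(4.9167) = 2.2174
  s(Y) = √(6) = 2.4495

Step 3 — r_{ij} = s_{ij} / (s_i · s_j):
  r[X,X] = 1 (diagonal).
  r[X,Y] = -3.6667 / (2.2174 · 2.4495) = -3.6667 / 5.4314 = -0.6751
  r[Y,Y] = 1 (diagonal).

R is symmetric with unit diagonal. Assembling:

R = [[1, -0.6751],
 [-0.6751, 1]]


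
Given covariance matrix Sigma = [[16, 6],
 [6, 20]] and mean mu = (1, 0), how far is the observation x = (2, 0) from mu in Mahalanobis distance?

Step 1 — centre the observation: (x - mu) = (1, 0).

Step 2 — invert Sigma. det(Sigma) = 16·20 - (6)² = 284.
  Sigma^{-1} = (1/det) · [[d, -b], [-b, a]] = [[0.0704, -0.0211],
 [-0.0211, 0.0563]].

Step 3 — form the quadratic (x - mu)^T · Sigma^{-1} · (x - mu):
  Sigma^{-1} · (x - mu) = (0.0704, -0.0211).
  (x - mu)^T · [Sigma^{-1} · (x - mu)] = (1)·(0.0704) + (0)·(-0.0211) = 0.0704.

Step 4 — take square root: d = √(0.0704) ≈ 0.2654.

d(x, mu) = √(0.0704) ≈ 0.2654


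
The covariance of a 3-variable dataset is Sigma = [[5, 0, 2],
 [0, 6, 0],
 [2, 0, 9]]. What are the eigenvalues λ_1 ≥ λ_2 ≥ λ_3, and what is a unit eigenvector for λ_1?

Step 1 — characteristic polynomial p(λ) = det(λI - Sigma) = λ³ - tr·λ² + c_1·λ - det, where tr = trace, c_1 = sum of the principal 2×2 minors, det = det(Sigma):
  tr = 5 + 6 + 9 = 20,
  c_1 = (5·6 - (0)²) + (5·9 - (2)²) + (6·9 - (0)²) = 30 + 41 + 54 = 125,
  det = 5·(6·9 - (0)²) - (0)·((0)·9 - (0)·(2)) + (2)·((0)·(0) - 6·(2)) = 5·(54) - (0)·(0) + (2)·(-12) = 246.
  So p(λ) = λ³ - 20λ² + 125λ - 246.
Step 2 — look for an integer root (rational root theorem: any rational root is an integer divisor of 246). Testing λ = 6:
  p(6) = 216 - 720 + 750 - 246 = 0  ✓
  Dividing out (λ - 6): p(λ) = (λ - 6)(λ² - 14λ + 41).
Step 3 — remaining eigenvalues from the quadratic λ² - 14λ + 41 = 0:
  Δ = 14² - 4·41 = 196 - 164 = 32,  λ = (14 ± √32)/2 = (14 ± 5.6569)/2 ≈ 9.8284 or 4.1716.
  Sorted: λ_1 = 9.8284,  λ_2 = 6,  λ_3 = 4.1716  (check: sum = 20 = tr ✓).

Step 4 — unit eigenvector for λ_1 ≈ 9.8284: v spans the null space of (Sigma - λ_1 I), whose rows are
  r_1 = (-4.8284, 0, 2),  r_2 = (0, -3.8284, 0),  r_3 = (2, 0, -0.8284).
  v is orthogonal to every row, so take v ∝ r_1 × r_2 = ((0)·(0) - (2)·(-3.8284), (2)·(0) - (-4.8284)·(0), (-4.8284)·(-3.8284) - (0)·(0)) ≈ (7.6569, 0, 18.4853).
  Let u = (7.6569, 0, 18.4853).
  ||u|| = √((7.6569)² + (0)² + (18.4853)²) = √(400.333) ≈ 20.0083,  v_1 = u/||u|| ≈ (0.3827, 0, 0.9239) (||v_1|| = 1).

λ_1 = 9.8284,  λ_2 = 6,  λ_3 = 4.1716;  v_1 ≈ (0.3827, 0, 0.9239)


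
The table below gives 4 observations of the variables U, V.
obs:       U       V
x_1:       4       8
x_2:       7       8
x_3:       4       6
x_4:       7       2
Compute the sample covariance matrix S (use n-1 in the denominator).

Step 1 — column means:
  mean(U) = (4 + 7 + 4 + 7) / 4 = 22/4 = 5.5
  mean(V) = (8 + 8 + 6 + 2) / 4 = 24/4 = 6

Step 2 — sample covariance S[i,j] = (1/(n-1)) · Σ_k (x_{k,i} - mean_i) · (x_{k,j} - mean_j), with n-1 = 3.
  S[U,U] = ((-1.5)·(-1.5) + (1.5)·(1.5) + (-1.5)·(-1.5) + (1.5)·(1.5)) / 3 = 9/3 = 3
  S[U,V] = ((-1.5)·(2) + (1.5)·(2) + (-1.5)·(0) + (1.5)·(-4)) / 3 = -6/3 = -2
  S[V,V] = ((2)·(2) + (2)·(2) + (0)·(0) + (-4)·(-4)) / 3 = 24/3 = 8

S is symmetric (S[j,i] = S[i,j]). Assembling:

S = [[3, -2],
 [-2, 8]]


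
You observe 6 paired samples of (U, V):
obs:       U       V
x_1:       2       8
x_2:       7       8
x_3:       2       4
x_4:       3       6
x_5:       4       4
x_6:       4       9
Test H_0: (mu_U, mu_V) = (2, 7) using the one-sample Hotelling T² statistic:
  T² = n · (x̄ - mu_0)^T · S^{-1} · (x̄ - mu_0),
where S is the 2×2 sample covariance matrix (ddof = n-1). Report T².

Step 1 — sample mean vector:
  mean(U) = (2 + 7 + 2 + 3 + 4 + 4) / 6 = 22/6 = 3.6667
  mean(V) = (8 + 8 + 4 + 6 + 4 + 9) / 6 = 39/6 = 6.5
  x̄ = (3.6667, 6.5),  deviation x̄ - mu_0 = (3.6667, 6.5) - (2, 7) = (1.6667, -0.5).

Step 2 — sample covariance matrix, S[i,j] = (1/(n-1)) · Σ_k (x_{k,i} - mean_i) · (x_{k,j} - mean_j), divisor n-1 = 5:
  S[U,U] = ((-1.6667)·(-1.6667) + (3.3333)·(3.3333) + (-1.6667)·(-1.6667) + (-0.6667)·(-0.6667) + (0.3333)·(0.3333) + (0.3333)·(0.3333)) / 5 = 17.3333/5 = 3.4667
  S[U,V] = ((-1.6667)·(1.5) + (3.3333)·(1.5) + (-1.6667)·(-2.5) + (-0.6667)·(-0.5) + (0.3333)·(-2.5) + (0.3333)·(2.5)) / 5 = 7/5 = 1.4
  S[V,V] = ((1.5)·(1.5) + (1.5)·(1.5) + (-2.5)·(-2.5) + (-0.5)·(-0.5) + (-2.5)·(-2.5) + (2.5)·(2.5)) / 5 = 23.5/5 = 4.7
  S = [[3.4667, 1.4],
 [1.4, 4.7]].

Step 3 — invert S. det(S) = 3.4667·4.7 - (1.4)² = 14.3333.
  S^{-1} = (1/det) · [[d, -b], [-b, a]] = [[0.3279, -0.0977],
 [-0.0977, 0.2419]].

Step 4 — quadratic form (x̄ - mu_0)^T · S^{-1} · (x̄ - mu_0):
  S^{-1} · (x̄ - mu_0) = (0.5953, -0.2837),
  (x̄ - mu_0)^T · [...] = (1.6667)·(0.5953) + (-0.5)·(-0.2837) = 1.1341.

Step 5 — scale by n: T² = 6 · 1.1341 = 6.8047.

T² ≈ 6.8047


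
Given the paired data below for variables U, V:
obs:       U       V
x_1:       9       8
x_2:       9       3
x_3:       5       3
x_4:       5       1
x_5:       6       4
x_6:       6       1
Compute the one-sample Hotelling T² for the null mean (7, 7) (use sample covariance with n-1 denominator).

Step 1 — sample mean vector:
  mean(U) = (9 + 9 + 5 + 5 + 6 + 6) / 6 = 40/6 = 6.6667
  mean(V) = (8 + 3 + 3 + 1 + 4 + 1) / 6 = 20/6 = 3.3333
  x̄ = (6.6667, 3.3333),  deviation x̄ - mu_0 = (6.6667, 3.3333) - (7, 7) = (-0.3333, -3.6667).

Step 2 — sample covariance matrix, S[i,j] = (1/(n-1)) · Σ_k (x_{k,i} - mean_i) · (x_{k,j} - mean_j), divisor n-1 = 5:
  S[U,U] = ((2.3333)·(2.3333) + (2.3333)·(2.3333) + (-1.6667)·(-1.6667) + (-1.6667)·(-1.6667) + (-0.6667)·(-0.6667) + (-0.6667)·(-0.6667)) / 5 = 17.3333/5 = 3.4667
  S[U,V] = ((2.3333)·(4.6667) + (2.3333)·(-0.3333) + (-1.6667)·(-0.3333) + (-1.6667)·(-2.3333) + (-0.6667)·(0.6667) + (-0.6667)·(-2.3333)) / 5 = 15.6667/5 = 3.1333
  S[V,V] = ((4.6667)·(4.6667) + (-0.3333)·(-0.3333) + (-0.3333)·(-0.3333) + (-2.3333)·(-2.3333) + (0.6667)·(0.6667) + (-2.3333)·(-2.3333)) / 5 = 33.3333/5 = 6.6667
  S = [[3.4667, 3.1333],
 [3.1333, 6.6667]].

Step 3 — invert S. det(S) = 3.4667·6.6667 - (3.1333)² = 13.2933.
  S^{-1} = (1/det) · [[d, -b], [-b, a]] = [[0.5015, -0.2357],
 [-0.2357, 0.2608]].

Step 4 — quadratic form (x̄ - mu_0)^T · S^{-1} · (x̄ - mu_0):
  S^{-1} · (x̄ - mu_0) = (0.6971, -0.8776),
  (x̄ - mu_0)^T · [...] = (-0.3333)·(0.6971) + (-3.6667)·(-0.8776) = 2.9856.

Step 5 — scale by n: T² = 6 · 2.9856 = 17.9137.

T² ≈ 17.9137


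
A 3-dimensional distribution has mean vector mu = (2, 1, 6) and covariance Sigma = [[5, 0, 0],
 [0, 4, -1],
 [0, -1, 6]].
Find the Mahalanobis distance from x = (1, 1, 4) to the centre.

Step 1 — centre the observation: (x - mu) = (-1, 0, -2).

Step 2 — invert Sigma (cofactor / det for 3×3, or solve directly):
  Sigma^{-1} = [[0.2, 0, 0],
 [0, 0.2609, 0.0435],
 [0, 0.0435, 0.1739]].

Step 3 — form the quadratic (x - mu)^T · Sigma^{-1} · (x - mu):
  Sigma^{-1} · (x - mu) = (-0.2, -0.087, -0.3478).
  (x - mu)^T · [Sigma^{-1} · (x - mu)] = (-1)·(-0.2) + (0)·(-0.087) + (-2)·(-0.3478) = 0.8957.

Step 4 — take square root: d = √(0.8957) ≈ 0.9464.

d(x, mu) = √(0.8957) ≈ 0.9464


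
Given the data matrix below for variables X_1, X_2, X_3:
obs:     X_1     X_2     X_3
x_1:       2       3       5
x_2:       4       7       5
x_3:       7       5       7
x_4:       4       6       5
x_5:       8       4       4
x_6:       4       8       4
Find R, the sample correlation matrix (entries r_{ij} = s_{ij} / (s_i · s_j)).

Step 1 — column means:
  mean(X_1) = (2 + 4 + 7 + 4 + 8 + 4) / 6 = 29/6 = 4.8333
  mean(X_2) = (3 + 7 + 5 + 6 + 4 + 8) / 6 = 33/6 = 5.5
  mean(X_3) = (5 + 5 + 7 + 5 + 4 + 4) / 6 = 30/6 = 5

Step 2 — sample variances and covariances s[i,j] = (1/(n-1)) · Σ_k (x_{k,i} - mean_i) · (x_{k,j} - mean_j), with n-1 = 5:
  s[X_1,X_1] = ((-2.8333)·(-2.8333) + (-0.8333)·(-0.8333) + (2.1667)·(2.1667) + (-0.8333)·(-0.8333) + (3.1667)·(3.1667) + (-0.8333)·(-0.8333)) / 5 = 24.8333/5 = 4.9667
  s[X_1,X_2] = ((-2.8333)·(-2.5) + (-0.8333)·(1.5) + (2.1667)·(-0.5) + (-0.8333)·(0.5) + (3.1667)·(-1.5) + (-0.8333)·(2.5)) / 5 = -2.5/5 = -0.5
  s[X_1,X_3] = ((-2.8333)·(0) + (-0.8333)·(0) + (2.1667)·(2) + (-0.8333)·(0) + (3.1667)·(-1) + (-0.8333)·(-1)) / 5 = 2/5 = 0.4
  s[X_2,X_2] = ((-2.5)·(-2.5) + (1.5)·(1.5) + (-0.5)·(-0.5) + (0.5)·(0.5) + (-1.5)·(-1.5) + (2.5)·(2.5)) / 5 = 17.5/5 = 3.5
  s[X_2,X_3] = ((-2.5)·(0) + (1.5)·(0) + (-0.5)·(2) + (0.5)·(0) + (-1.5)·(-1) + (2.5)·(-1)) / 5 = -2/5 = -0.4
  s[X_3,X_3] = ((0)·(0) + (0)·(0) + (2)·(2) + (0)·(0) + (-1)·(-1) + (-1)·(-1)) / 5 = 6/5 = 1.2
  Sample standard deviations s_i = √(s[i,i]):
  s(X_1) = √(4.9667) = 2.2286
  s(X_2) = √(3.5) = 1.8708
  s(X_3) = √(1.2) = 1.0954

Step 3 — r_{ij} = s_{ij} / (s_i · s_j):
  r[X_1,X_1] = 1 (diagonal).
  r[X_1,X_2] = -0.5 / (2.2286 · 1.8708) = -0.5 / 4.1693 = -0.1199
  r[X_1,X_3] = 0.4 / (2.2286 · 1.0954) = 0.4 / 2.4413 = 0.1638
  r[X_2,X_2] = 1 (diagonal).
  r[X_2,X_3] = -0.4 / (1.8708 · 1.0954) = -0.4 / 2.0494 = -0.1952
  r[X_3,X_3] = 1 (diagonal).

R is symmetric with unit diagonal. Assembling:

R = [[1, -0.1199, 0.1638],
 [-0.1199, 1, -0.1952],
 [0.1638, -0.1952, 1]]


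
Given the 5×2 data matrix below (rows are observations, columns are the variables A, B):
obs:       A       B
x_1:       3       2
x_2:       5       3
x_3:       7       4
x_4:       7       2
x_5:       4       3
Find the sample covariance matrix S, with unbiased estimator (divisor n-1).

Step 1 — column means:
  mean(A) = (3 + 5 + 7 + 7 + 4) / 5 = 26/5 = 5.2
  mean(B) = (2 + 3 + 4 + 2 + 3) / 5 = 14/5 = 2.8

Step 2 — sample covariance S[i,j] = (1/(n-1)) · Σ_k (x_{k,i} - mean_i) · (x_{k,j} - mean_j), with n-1 = 4.
  S[A,A] = ((-2.2)·(-2.2) + (-0.2)·(-0.2) + (1.8)·(1.8) + (1.8)·(1.8) + (-1.2)·(-1.2)) / 4 = 12.8/4 = 3.2
  S[A,B] = ((-2.2)·(-0.8) + (-0.2)·(0.2) + (1.8)·(1.2) + (1.8)·(-0.8) + (-1.2)·(0.2)) / 4 = 2.2/4 = 0.55
  S[B,B] = ((-0.8)·(-0.8) + (0.2)·(0.2) + (1.2)·(1.2) + (-0.8)·(-0.8) + (0.2)·(0.2)) / 4 = 2.8/4 = 0.7

S is symmetric (S[j,i] = S[i,j]). Assembling:

S = [[3.2, 0.55],
 [0.55, 0.7]]


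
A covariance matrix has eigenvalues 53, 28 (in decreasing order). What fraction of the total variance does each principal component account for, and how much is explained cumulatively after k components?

Step 1 — total variance = trace(Sigma) = Σ λ_i = 53 + 28 = 81.

Step 2 — fraction explained by component i = λ_i / Σ λ:
  PC1: 53/81 = 0.6543
  PC2: 28/81 = 0.3457

Step 3 — cumulative fraction after k components = (λ_1 + ... + λ_k) / Σ λ:
  k = 1: 53/81 = 0.6543
  k = 2: (53 + 28)/81 = 81/81 = 1

Summary (fraction, with percent):

explained: PC1 0.6543 (65.43%), PC2 0.3457 (34.57%);  cumulative: 0.6543, 1


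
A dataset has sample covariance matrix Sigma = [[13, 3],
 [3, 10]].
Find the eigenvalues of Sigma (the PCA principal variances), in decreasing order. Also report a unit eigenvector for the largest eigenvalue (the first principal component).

Step 1 — characteristic polynomial of 2×2 Sigma:
  det(Sigma - λI) = λ² - trace · λ + det = 0.
  trace = 13 + 10 = 23, det = 13·10 - (3)² = 121.
Step 2 — discriminant:
  Δ = trace² - 4·det = 529 - 484 = 45.
Step 3 — eigenvalues:
  λ = (trace ± √Δ)/2 = (23 ± 6.7082)/2,
  λ_1 = 14.8541,  λ_2 = 8.1459.

Step 4 — unit eigenvector for λ_1: solve (Sigma - λ_1 I)v = 0. First row:
  (13 - 14.8541)·v_x + (3)·v_y = 0, i.e. (-1.8541)·v_x + (3)·v_y = 0,
  so v ∝ (b, λ_1 - a) = (3, 1.8541) = u.
  ||u|| = √((3)² + (1.8541)²) = √(12.4377) ≈ 3.5267,
  v_1 = u/||u|| ≈ (0.8507, 0.5257) (||v_1|| = 1).

λ_1 = 14.8541,  λ_2 = 8.1459;  v_1 ≈ (0.8507, 0.5257)


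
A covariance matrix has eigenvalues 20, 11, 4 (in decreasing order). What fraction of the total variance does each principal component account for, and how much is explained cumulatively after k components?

Step 1 — total variance = trace(Sigma) = Σ λ_i = 20 + 11 + 4 = 35.

Step 2 — fraction explained by component i = λ_i / Σ λ:
  PC1: 20/35 = 0.5714
  PC2: 11/35 = 0.3143
  PC3: 4/35 = 0.1143

Step 3 — cumulative fraction after k components = (λ_1 + ... + λ_k) / Σ λ:
  k = 1: 20/35 = 0.5714
  k = 2: (20 + 11)/35 = 31/35 = 0.8857
  k = 3: (20 + 11 + 4)/35 = 35/35 = 1

Summary (fraction, with percent):

explained: PC1 0.5714 (57.14%), PC2 0.3143 (31.43%), PC3 0.1143 (11.43%);  cumulative: 0.5714, 0.8857, 1


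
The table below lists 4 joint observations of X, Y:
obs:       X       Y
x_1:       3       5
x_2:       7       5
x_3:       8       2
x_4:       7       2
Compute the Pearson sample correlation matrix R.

Step 1 — column means:
  mean(X) = (3 + 7 + 8 + 7) / 4 = 25/4 = 6.25
  mean(Y) = (5 + 5 + 2 + 2) / 4 = 14/4 = 3.5

Step 2 — sample variances and covariances s[i,j] = (1/(n-1)) · Σ_k (x_{k,i} - mean_i) · (x_{k,j} - mean_j), with n-1 = 3:
  s[X,X] = ((-3.25)·(-3.25) + (0.75)·(0.75) + (1.75)·(1.75) + (0.75)·(0.75)) / 3 = 14.75/3 = 4.9167
  s[X,Y] = ((-3.25)·(1.5) + (0.75)·(1.5) + (1.75)·(-1.5) + (0.75)·(-1.5)) / 3 = -7.5/3 = -2.5
  s[Y,Y] = ((1.5)·(1.5) + (1.5)·(1.5) + (-1.5)·(-1.5) + (-1.5)·(-1.5)) / 3 = 9/3 = 3
  Sample standard deviations s_i = √(s[i,i]):
  s(X) = √(4.9167) = 2.2174
  s(Y) = √(3) = 1.7321

Step 3 — r_{ij} = s_{ij} / (s_i · s_j):
  r[X,X] = 1 (diagonal).
  r[X,Y] = -2.5 / (2.2174 · 1.7321) = -2.5 / 3.8406 = -0.6509
  r[Y,Y] = 1 (diagonal).

R is symmetric with unit diagonal. Assembling:

R = [[1, -0.6509],
 [-0.6509, 1]]


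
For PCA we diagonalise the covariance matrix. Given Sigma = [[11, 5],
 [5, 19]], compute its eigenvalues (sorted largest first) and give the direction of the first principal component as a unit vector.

Step 1 — characteristic polynomial of 2×2 Sigma:
  det(Sigma - λI) = λ² - trace · λ + det = 0.
  trace = 11 + 19 = 30, det = 11·19 - (5)² = 184.
Step 2 — discriminant:
  Δ = trace² - 4·det = 900 - 736 = 164.
Step 3 — eigenvalues:
  λ = (trace ± √Δ)/2 = (30 ± 12.8062)/2,
  λ_1 = 21.4031,  λ_2 = 8.5969.

Step 4 — unit eigenvector for λ_1: solve (Sigma - λ_1 I)v = 0. First row:
  (11 - 21.4031)·v_x + (5)·v_y = 0, i.e. (-10.4031)·v_x + (5)·v_y = 0,
  so v ∝ (b, λ_1 - a) = (5, 10.4031) = u.
  ||u|| = √((5)² + (10.4031)²) = √(133.225) ≈ 11.5423,
  v_1 = u/||u|| ≈ (0.4332, 0.9013) (||v_1|| = 1).

λ_1 = 21.4031,  λ_2 = 8.5969;  v_1 ≈ (0.4332, 0.9013)


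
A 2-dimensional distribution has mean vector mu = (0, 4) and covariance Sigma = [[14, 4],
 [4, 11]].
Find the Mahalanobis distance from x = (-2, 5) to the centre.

Step 1 — centre the observation: (x - mu) = (-2, 1).

Step 2 — invert Sigma. det(Sigma) = 14·11 - (4)² = 138.
  Sigma^{-1} = (1/det) · [[d, -b], [-b, a]] = [[0.0797, -0.029],
 [-0.029, 0.1014]].

Step 3 — form the quadratic (x - mu)^T · Sigma^{-1} · (x - mu):
  Sigma^{-1} · (x - mu) = (-0.1884, 0.1594).
  (x - mu)^T · [Sigma^{-1} · (x - mu)] = (-2)·(-0.1884) + (1)·(0.1594) = 0.5362.

Step 4 — take square root: d = √(0.5362) ≈ 0.7323.

d(x, mu) = √(0.5362) ≈ 0.7323


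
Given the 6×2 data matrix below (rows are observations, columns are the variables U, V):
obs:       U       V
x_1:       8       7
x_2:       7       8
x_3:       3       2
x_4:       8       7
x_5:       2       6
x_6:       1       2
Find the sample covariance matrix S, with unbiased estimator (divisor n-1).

Step 1 — column means:
  mean(U) = (8 + 7 + 3 + 8 + 2 + 1) / 6 = 29/6 = 4.8333
  mean(V) = (7 + 8 + 2 + 7 + 6 + 2) / 6 = 32/6 = 5.3333

Step 2 — sample covariance S[i,j] = (1/(n-1)) · Σ_k (x_{k,i} - mean_i) · (x_{k,j} - mean_j), with n-1 = 5.
  S[U,U] = ((3.1667)·(3.1667) + (2.1667)·(2.1667) + (-1.8333)·(-1.8333) + (3.1667)·(3.1667) + (-2.8333)·(-2.8333) + (-3.8333)·(-3.8333)) / 5 = 50.8333/5 = 10.1667
  S[U,V] = ((3.1667)·(1.6667) + (2.1667)·(2.6667) + (-1.8333)·(-3.3333) + (3.1667)·(1.6667) + (-2.8333)·(0.6667) + (-3.8333)·(-3.3333)) / 5 = 33.3333/5 = 6.6667
  S[V,V] = ((1.6667)·(1.6667) + (2.6667)·(2.6667) + (-3.3333)·(-3.3333) + (1.6667)·(1.6667) + (0.6667)·(0.6667) + (-3.3333)·(-3.3333)) / 5 = 35.3333/5 = 7.0667

S is symmetric (S[j,i] = S[i,j]). Assembling:

S = [[10.1667, 6.6667],
 [6.6667, 7.0667]]


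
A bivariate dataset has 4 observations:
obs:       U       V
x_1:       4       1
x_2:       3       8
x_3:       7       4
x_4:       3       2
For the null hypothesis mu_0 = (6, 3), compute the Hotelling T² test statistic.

Step 1 — sample mean vector:
  mean(U) = (4 + 3 + 7 + 3) / 4 = 17/4 = 4.25
  mean(V) = (1 + 8 + 4 + 2) / 4 = 15/4 = 3.75
  x̄ = (4.25, 3.75),  deviation x̄ - mu_0 = (4.25, 3.75) - (6, 3) = (-1.75, 0.75).

Step 2 — sample covariance matrix, S[i,j] = (1/(n-1)) · Σ_k (x_{k,i} - mean_i) · (x_{k,j} - mean_j), divisor n-1 = 3:
  S[U,U] = ((-0.25)·(-0.25) + (-1.25)·(-1.25) + (2.75)·(2.75) + (-1.25)·(-1.25)) / 3 = 10.75/3 = 3.5833
  S[U,V] = ((-0.25)·(-2.75) + (-1.25)·(4.25) + (2.75)·(0.25) + (-1.25)·(-1.75)) / 3 = -1.75/3 = -0.5833
  S[V,V] = ((-2.75)·(-2.75) + (4.25)·(4.25) + (0.25)·(0.25) + (-1.75)·(-1.75)) / 3 = 28.75/3 = 9.5833
  S = [[3.5833, -0.5833],
 [-0.5833, 9.5833]].

Step 3 — invert S. det(S) = 3.5833·9.5833 - (-0.5833)² = 34.
  S^{-1} = (1/det) · [[d, -b], [-b, a]] = [[0.2819, 0.0172],
 [0.0172, 0.1054]].

Step 4 — quadratic form (x̄ - mu_0)^T · S^{-1} · (x̄ - mu_0):
  S^{-1} · (x̄ - mu_0) = (-0.4804, 0.049),
  (x̄ - mu_0)^T · [...] = (-1.75)·(-0.4804) + (0.75)·(0.049) = 0.8775.

Step 5 — scale by n: T² = 4 · 0.8775 = 3.5098.

T² ≈ 3.5098


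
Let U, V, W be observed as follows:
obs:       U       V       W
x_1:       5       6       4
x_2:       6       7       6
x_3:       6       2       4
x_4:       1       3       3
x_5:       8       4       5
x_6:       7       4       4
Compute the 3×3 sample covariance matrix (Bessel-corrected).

Step 1 — column means:
  mean(U) = (5 + 6 + 6 + 1 + 8 + 7) / 6 = 33/6 = 5.5
  mean(V) = (6 + 7 + 2 + 3 + 4 + 4) / 6 = 26/6 = 4.3333
  mean(W) = (4 + 6 + 4 + 3 + 5 + 4) / 6 = 26/6 = 4.3333

Step 2 — sample covariance S[i,j] = (1/(n-1)) · Σ_k (x_{k,i} - mean_i) · (x_{k,j} - mean_j), with n-1 = 5.
  S[U,U] = ((-0.5)·(-0.5) + (0.5)·(0.5) + (0.5)·(0.5) + (-4.5)·(-4.5) + (2.5)·(2.5) + (1.5)·(1.5)) / 5 = 29.5/5 = 5.9
  S[U,V] = ((-0.5)·(1.6667) + (0.5)·(2.6667) + (0.5)·(-2.3333) + (-4.5)·(-1.3333) + (2.5)·(-0.3333) + (1.5)·(-0.3333)) / 5 = 4/5 = 0.8
  S[U,W] = ((-0.5)·(-0.3333) + (0.5)·(1.6667) + (0.5)·(-0.3333) + (-4.5)·(-1.3333) + (2.5)·(0.6667) + (1.5)·(-0.3333)) / 5 = 8/5 = 1.6
  S[V,V] = ((1.6667)·(1.6667) + (2.6667)·(2.6667) + (-2.3333)·(-2.3333) + (-1.3333)·(-1.3333) + (-0.3333)·(-0.3333) + (-0.3333)·(-0.3333)) / 5 = 17.3333/5 = 3.4667
  S[V,W] = ((1.6667)·(-0.3333) + (2.6667)·(1.6667) + (-2.3333)·(-0.3333) + (-1.3333)·(-1.3333) + (-0.3333)·(0.6667) + (-0.3333)·(-0.3333)) / 5 = 6.3333/5 = 1.2667
  S[W,W] = ((-0.3333)·(-0.3333) + (1.6667)·(1.6667) + (-0.3333)·(-0.3333) + (-1.3333)·(-1.3333) + (0.6667)·(0.6667) + (-0.3333)·(-0.3333)) / 5 = 5.3333/5 = 1.0667

S is symmetric (S[j,i] = S[i,j]). Assembling:

S = [[5.9, 0.8, 1.6],
 [0.8, 3.4667, 1.2667],
 [1.6, 1.2667, 1.0667]]


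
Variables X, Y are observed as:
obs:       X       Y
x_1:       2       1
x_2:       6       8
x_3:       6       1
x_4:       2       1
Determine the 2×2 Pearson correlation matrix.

Step 1 — column means:
  mean(X) = (2 + 6 + 6 + 2) / 4 = 16/4 = 4
  mean(Y) = (1 + 8 + 1 + 1) / 4 = 11/4 = 2.75

Step 2 — sample variances and covariances s[i,j] = (1/(n-1)) · Σ_k (x_{k,i} - mean_i) · (x_{k,j} - mean_j), with n-1 = 3:
  s[X,X] = ((-2)·(-2) + (2)·(2) + (2)·(2) + (-2)·(-2)) / 3 = 16/3 = 5.3333
  s[X,Y] = ((-2)·(-1.75) + (2)·(5.25) + (2)·(-1.75) + (-2)·(-1.75)) / 3 = 14/3 = 4.6667
  s[Y,Y] = ((-1.75)·(-1.75) + (5.25)·(5.25) + (-1.75)·(-1.75) + (-1.75)·(-1.75)) / 3 = 36.75/3 = 12.25
  Sample standard deviations s_i = √(s[i,i]):
  s(X) = √(5.3333) = 2.3094
  s(Y) = √(12.25) = 3.5

Step 3 — r_{ij} = s_{ij} / (s_i · s_j):
  r[X,X] = 1 (diagonal).
  r[X,Y] = 4.6667 / (2.3094 · 3.5) = 4.6667 / 8.0829 = 0.5774
  r[Y,Y] = 1 (diagonal).

R is symmetric with unit diagonal. Assembling:

R = [[1, 0.5774],
 [0.5774, 1]]


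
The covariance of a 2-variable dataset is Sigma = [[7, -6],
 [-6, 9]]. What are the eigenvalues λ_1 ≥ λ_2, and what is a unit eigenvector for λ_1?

Step 1 — characteristic polynomial of 2×2 Sigma:
  det(Sigma - λI) = λ² - trace · λ + det = 0.
  trace = 7 + 9 = 16, det = 7·9 - (-6)² = 27.
Step 2 — discriminant:
  Δ = trace² - 4·det = 256 - 108 = 148.
Step 3 — eigenvalues:
  λ = (trace ± √Δ)/2 = (16 ± 12.1655)/2,
  λ_1 = 14.0828,  λ_2 = 1.9172.

Step 4 — unit eigenvector for λ_1: solve (Sigma - λ_1 I)v = 0. First row:
  (7 - 14.0828)·v_x + (-6)·v_y = 0, i.e. (-7.0828)·v_x + (-6)·v_y = 0,
  so v ∝ (b, λ_1 - a) = (-6, 7.0828); multiply by -1 so the first entry is positive: u = (6, -7.0828).
  ||u|| = √((6)² + (-7.0828)²) = √(86.1655) ≈ 9.2825,
  v_1 = u/||u|| ≈ (0.6464, -0.763) (||v_1|| = 1).

λ_1 = 14.0828,  λ_2 = 1.9172;  v_1 ≈ (0.6464, -0.763)


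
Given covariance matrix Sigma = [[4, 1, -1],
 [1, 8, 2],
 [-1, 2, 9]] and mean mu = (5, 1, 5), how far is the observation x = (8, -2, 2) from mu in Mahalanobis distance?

Step 1 — centre the observation: (x - mu) = (3, -3, -3).

Step 2 — invert Sigma (cofactor / det for 3×3, or solve directly):
  Sigma^{-1} = [[0.2709, -0.0438, 0.0398],
 [-0.0438, 0.1394, -0.0359],
 [0.0398, -0.0359, 0.1235]].

Step 3 — form the quadratic (x - mu)^T · Sigma^{-1} · (x - mu):
  Sigma^{-1} · (x - mu) = (0.8247, -0.4422, -0.1434).
  (x - mu)^T · [Sigma^{-1} · (x - mu)] = (3)·(0.8247) + (-3)·(-0.4422) + (-3)·(-0.1434) = 4.2311.

Step 4 — take square root: d = √(4.2311) ≈ 2.057.

d(x, mu) = √(4.2311) ≈ 2.057


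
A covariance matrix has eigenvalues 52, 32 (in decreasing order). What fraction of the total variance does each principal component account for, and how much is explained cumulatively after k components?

Step 1 — total variance = trace(Sigma) = Σ λ_i = 52 + 32 = 84.

Step 2 — fraction explained by component i = λ_i / Σ λ:
  PC1: 52/84 = 0.619
  PC2: 32/84 = 0.381

Step 3 — cumulative fraction after k components = (λ_1 + ... + λ_k) / Σ λ:
  k = 1: 52/84 = 0.619
  k = 2: (52 + 32)/84 = 84/84 = 1

Summary (fraction, with percent):

explained: PC1 0.619 (61.9%), PC2 0.381 (38.1%);  cumulative: 0.619, 1


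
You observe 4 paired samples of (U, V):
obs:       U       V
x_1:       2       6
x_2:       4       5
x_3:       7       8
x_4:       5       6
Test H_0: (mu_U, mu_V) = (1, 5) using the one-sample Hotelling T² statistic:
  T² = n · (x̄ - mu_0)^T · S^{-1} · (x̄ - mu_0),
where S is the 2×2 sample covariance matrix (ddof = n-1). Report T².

Step 1 — sample mean vector:
  mean(U) = (2 + 4 + 7 + 5) / 4 = 18/4 = 4.5
  mean(V) = (6 + 5 + 8 + 6) / 4 = 25/4 = 6.25
  x̄ = (4.5, 6.25),  deviation x̄ - mu_0 = (4.5, 6.25) - (1, 5) = (3.5, 1.25).

Step 2 — sample covariance matrix, S[i,j] = (1/(n-1)) · Σ_k (x_{k,i} - mean_i) · (x_{k,j} - mean_j), divisor n-1 = 3:
  S[U,U] = ((-2.5)·(-2.5) + (-0.5)·(-0.5) + (2.5)·(2.5) + (0.5)·(0.5)) / 3 = 13/3 = 4.3333
  S[U,V] = ((-2.5)·(-0.25) + (-0.5)·(-1.25) + (2.5)·(1.75) + (0.5)·(-0.25)) / 3 = 5.5/3 = 1.8333
  S[V,V] = ((-0.25)·(-0.25) + (-1.25)·(-1.25) + (1.75)·(1.75) + (-0.25)·(-0.25)) / 3 = 4.75/3 = 1.5833
  S = [[4.3333, 1.8333],
 [1.8333, 1.5833]].

Step 3 — invert S. det(S) = 4.3333·1.5833 - (1.8333)² = 3.5.
  S^{-1} = (1/det) · [[d, -b], [-b, a]] = [[0.4524, -0.5238],
 [-0.5238, 1.2381]].

Step 4 — quadratic form (x̄ - mu_0)^T · S^{-1} · (x̄ - mu_0):
  S^{-1} · (x̄ - mu_0) = (0.9286, -0.2857),
  (x̄ - mu_0)^T · [...] = (3.5)·(0.9286) + (1.25)·(-0.2857) = 2.8929.

Step 5 — scale by n: T² = 4 · 2.8929 = 11.5714.

T² ≈ 11.5714


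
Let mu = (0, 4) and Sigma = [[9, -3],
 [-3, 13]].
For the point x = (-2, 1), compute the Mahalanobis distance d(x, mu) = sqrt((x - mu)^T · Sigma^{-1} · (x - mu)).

Step 1 — centre the observation: (x - mu) = (-2, -3).

Step 2 — invert Sigma. det(Sigma) = 9·13 - (-3)² = 108.
  Sigma^{-1} = (1/det) · [[d, -b], [-b, a]] = [[0.1204, 0.0278],
 [0.0278, 0.0833]].

Step 3 — form the quadratic (x - mu)^T · Sigma^{-1} · (x - mu):
  Sigma^{-1} · (x - mu) = (-0.3241, -0.3056).
  (x - mu)^T · [Sigma^{-1} · (x - mu)] = (-2)·(-0.3241) + (-3)·(-0.3056) = 1.5648.

Step 4 — take square root: d = √(1.5648) ≈ 1.2509.

d(x, mu) = √(1.5648) ≈ 1.2509


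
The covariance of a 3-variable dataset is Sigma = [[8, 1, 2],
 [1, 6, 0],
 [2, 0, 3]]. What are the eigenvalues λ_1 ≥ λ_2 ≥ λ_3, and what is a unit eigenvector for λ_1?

Step 1 — characteristic polynomial p(λ) = det(λI - Sigma) = λ³ - tr·λ² + c_1·λ - det, where tr = trace, c_1 = sum of the principal 2×2 minors, det = det(Sigma):
  tr = 8 + 6 + 3 = 17,
  c_1 = (8·6 - (1)²) + (8·3 - (2)²) + (6·3 - (0)²) = 47 + 20 + 18 = 85,
  det = 8·(6·3 - (0)²) - (1)·((1)·3 - (0)·(2)) + (2)·((1)·(0) - 6·(2)) = 8·(18) - (1)·(3) + (2)·(-12) = 117.
  So p(λ) = λ³ - 17λ² + 85λ - 117.
Step 2 — look for an integer root (rational root theorem: any rational root is an integer divisor of 117). Testing λ = 9:
  p(9) = 729 - 1377 + 765 - 117 = 0  ✓
  Dividing out (λ - 9): p(λ) = (λ - 9)(λ² - 8λ + 13).
Step 3 — remaining eigenvalues from the quadratic λ² - 8λ + 13 = 0:
  Δ = 8² - 4·13 = 64 - 52 = 12,  λ = (8 ± √12)/2 = (8 ± 3.4641)/2 ≈ 5.7321 or 2.2679.
  Sorted: λ_1 = 9,  λ_2 = 5.7321,  λ_3 = 2.2679  (check: sum = 17 = tr ✓).

Step 4 — unit eigenvector for λ_1 = 9: v spans the null space of (Sigma - λ_1 I), whose rows are
  r_1 = (-1, 1, 2),  r_2 = (1, -3, 0),  r_3 = (2, 0, -6).
  v is orthogonal to every row, so take v ∝ r_1 × r_2 = ((1)·(0) - (2)·(-3), (2)·(1) - (-1)·(0), (-1)·(-3) - (1)·(1)) = (6, 2, 2).
  Rescale (divide by 2): u = (3, 1, 1).
  ||u|| = √((3)² + (1)² + (1)²) = √(11) ≈ 3.3166,  v_1 = u/||u|| ≈ (0.9045, 0.3015, 0.3015) (||v_1|| = 1).

λ_1 = 9,  λ_2 = 5.7321,  λ_3 = 2.2679;  v_1 ≈ (0.9045, 0.3015, 0.3015)


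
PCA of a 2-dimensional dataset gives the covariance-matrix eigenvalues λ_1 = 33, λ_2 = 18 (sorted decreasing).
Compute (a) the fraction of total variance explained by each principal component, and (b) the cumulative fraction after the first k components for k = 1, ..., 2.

Step 1 — total variance = trace(Sigma) = Σ λ_i = 33 + 18 = 51.

Step 2 — fraction explained by component i = λ_i / Σ λ:
  PC1: 33/51 = 0.6471
  PC2: 18/51 = 0.3529

Step 3 — cumulative fraction after k components = (λ_1 + ... + λ_k) / Σ λ:
  k = 1: 33/51 = 0.6471
  k = 2: (33 + 18)/51 = 51/51 = 1

Summary (fraction, with percent):

explained: PC1 0.6471 (64.71%), PC2 0.3529 (35.29%);  cumulative: 0.6471, 1


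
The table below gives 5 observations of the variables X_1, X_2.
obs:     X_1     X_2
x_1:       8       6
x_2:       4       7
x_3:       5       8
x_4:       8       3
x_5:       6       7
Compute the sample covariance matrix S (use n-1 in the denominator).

Step 1 — column means:
  mean(X_1) = (8 + 4 + 5 + 8 + 6) / 5 = 31/5 = 6.2
  mean(X_2) = (6 + 7 + 8 + 3 + 7) / 5 = 31/5 = 6.2

Step 2 — sample covariance S[i,j] = (1/(n-1)) · Σ_k (x_{k,i} - mean_i) · (x_{k,j} - mean_j), with n-1 = 4.
  S[X_1,X_1] = ((1.8)·(1.8) + (-2.2)·(-2.2) + (-1.2)·(-1.2) + (1.8)·(1.8) + (-0.2)·(-0.2)) / 4 = 12.8/4 = 3.2
  S[X_1,X_2] = ((1.8)·(-0.2) + (-2.2)·(0.8) + (-1.2)·(1.8) + (1.8)·(-3.2) + (-0.2)·(0.8)) / 4 = -10.2/4 = -2.55
  S[X_2,X_2] = ((-0.2)·(-0.2) + (0.8)·(0.8) + (1.8)·(1.8) + (-3.2)·(-3.2) + (0.8)·(0.8)) / 4 = 14.8/4 = 3.7

S is symmetric (S[j,i] = S[i,j]). Assembling:

S = [[3.2, -2.55],
 [-2.55, 3.7]]


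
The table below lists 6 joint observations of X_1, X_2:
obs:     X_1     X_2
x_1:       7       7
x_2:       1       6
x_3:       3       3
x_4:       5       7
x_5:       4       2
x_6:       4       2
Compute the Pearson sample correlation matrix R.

Step 1 — column means:
  mean(X_1) = (7 + 1 + 3 + 5 + 4 + 4) / 6 = 24/6 = 4
  mean(X_2) = (7 + 6 + 3 + 7 + 2 + 2) / 6 = 27/6 = 4.5

Step 2 — sample variances and covariances s[i,j] = (1/(n-1)) · Σ_k (x_{k,i} - mean_i) · (x_{k,j} - mean_j), with n-1 = 5:
  s[X_1,X_1] = ((3)·(3) + (-3)·(-3) + (-1)·(-1) + (1)·(1) + (0)·(0) + (0)·(0)) / 5 = 20/5 = 4
  s[X_1,X_2] = ((3)·(2.5) + (-3)·(1.5) + (-1)·(-1.5) + (1)·(2.5) + (0)·(-2.5) + (0)·(-2.5)) / 5 = 7/5 = 1.4
  s[X_2,X_2] = ((2.5)·(2.5) + (1.5)·(1.5) + (-1.5)·(-1.5) + (2.5)·(2.5) + (-2.5)·(-2.5) + (-2.5)·(-2.5)) / 5 = 29.5/5 = 5.9
  Sample standard deviations s_i = √(s[i,i]):
  s(X_1) = √(4) = 2
  s(X_2) = √(5.9) = 2.429

Step 3 — r_{ij} = s_{ij} / (s_i · s_j):
  r[X_1,X_1] = 1 (diagonal).
  r[X_1,X_2] = 1.4 / (2 · 2.429) = 1.4 / 4.858 = 0.2882
  r[X_2,X_2] = 1 (diagonal).

R is symmetric with unit diagonal. Assembling:

R = [[1, 0.2882],
 [0.2882, 1]]


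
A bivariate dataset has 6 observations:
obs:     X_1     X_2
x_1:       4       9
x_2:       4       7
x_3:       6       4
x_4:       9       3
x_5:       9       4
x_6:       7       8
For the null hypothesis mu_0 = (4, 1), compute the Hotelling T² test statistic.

Step 1 — sample mean vector:
  mean(X_1) = (4 + 4 + 6 + 9 + 9 + 7) / 6 = 39/6 = 6.5
  mean(X_2) = (9 + 7 + 4 + 3 + 4 + 8) / 6 = 35/6 = 5.8333
  x̄ = (6.5, 5.8333),  deviation x̄ - mu_0 = (6.5, 5.8333) - (4, 1) = (2.5, 4.8333).

Step 2 — sample covariance matrix, S[i,j] = (1/(n-1)) · Σ_k (x_{k,i} - mean_i) · (x_{k,j} - mean_j), divisor n-1 = 5:
  S[X_1,X_1] = ((-2.5)·(-2.5) + (-2.5)·(-2.5) + (-0.5)·(-0.5) + (2.5)·(2.5) + (2.5)·(2.5) + (0.5)·(0.5)) / 5 = 25.5/5 = 5.1
  S[X_1,X_2] = ((-2.5)·(3.1667) + (-2.5)·(1.1667) + (-0.5)·(-1.8333) + (2.5)·(-2.8333) + (2.5)·(-1.8333) + (0.5)·(2.1667)) / 5 = -20.5/5 = -4.1
  S[X_2,X_2] = ((3.1667)·(3.1667) + (1.1667)·(1.1667) + (-1.8333)·(-1.8333) + (-2.8333)·(-2.8333) + (-1.8333)·(-1.8333) + (2.1667)·(2.1667)) / 5 = 30.8333/5 = 6.1667
  S = [[5.1, -4.1],
 [-4.1, 6.1667]].

Step 3 — invert S. det(S) = 5.1·6.1667 - (-4.1)² = 14.64.
  S^{-1} = (1/det) · [[d, -b], [-b, a]] = [[0.4212, 0.2801],
 [0.2801, 0.3484]].

Step 4 — quadratic form (x̄ - mu_0)^T · S^{-1} · (x̄ - mu_0):
  S^{-1} · (x̄ - mu_0) = (2.4066, 2.3839),
  (x̄ - mu_0)^T · [...] = (2.5)·(2.4066) + (4.8333)·(2.3839) = 17.5387.

Step 5 — scale by n: T² = 6 · 17.5387 = 105.2322.

T² ≈ 105.2322


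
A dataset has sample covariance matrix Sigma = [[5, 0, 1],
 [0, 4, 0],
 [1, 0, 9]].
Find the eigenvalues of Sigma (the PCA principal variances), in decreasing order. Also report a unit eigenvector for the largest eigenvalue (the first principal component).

Step 1 — characteristic polynomial p(λ) = det(λI - Sigma) = λ³ - tr·λ² + c_1·λ - det, where tr = trace, c_1 = sum of the principal 2×2 minors, det = det(Sigma):
  tr = 5 + 4 + 9 = 18,
  c_1 = (5·4 - (0)²) + (5·9 - (1)²) + (4·9 - (0)²) = 20 + 44 + 36 = 100,
  det = 5·(4·9 - (0)²) - (0)·((0)·9 - (0)·(1)) + (1)·((0)·(0) - 4·(1)) = 5·(36) - (0)·(0) + (1)·(-4) = 176.
  So p(λ) = λ³ - 18λ² + 100λ - 176.
Step 2 — look for an integer root (rational root theorem: any rational root is an integer divisor of 176). Testing λ = 4:
  p(4) = 64 - 288 + 400 - 176 = 0  ✓
  Dividing out (λ - 4): p(λ) = (λ - 4)(λ² - 14λ + 44).
Step 3 — remaining eigenvalues from the quadratic λ² - 14λ + 44 = 0:
  Δ = 14² - 4·44 = 196 - 176 = 20,  λ = (14 ± √20)/2 = (14 ± 4.4721)/2 ≈ 9.2361 or 4.7639.
  Sorted: λ_1 = 9.2361,  λ_2 = 4.7639,  λ_3 = 4  (check: sum = 18 = tr ✓).

Step 4 — unit eigenvector for λ_1 ≈ 9.2361: v spans the null space of (Sigma - λ_1 I), whose rows are
  r_1 = (-4.2361, 0, 1),  r_2 = (0, -5.2361, 0),  r_3 = (1, 0, -0.2361).
  v is orthogonal to every row, so take v ∝ r_1 × r_2 = ((0)·(0) - (1)·(-5.2361), (1)·(0) - (-4.2361)·(0), (-4.2361)·(-5.2361) - (0)·(0)) ≈ (5.2361, 0, 22.1803).
  Let u = (5.2361, 0, 22.1803).
  ||u|| = √((5.2361)² + (0)² + (22.1803)²) = √(519.3839) ≈ 22.79,  v_1 = u/||u|| ≈ (0.2298, 0, 0.9732) (||v_1|| = 1).

λ_1 = 9.2361,  λ_2 = 4.7639,  λ_3 = 4;  v_1 ≈ (0.2298, 0, 0.9732)


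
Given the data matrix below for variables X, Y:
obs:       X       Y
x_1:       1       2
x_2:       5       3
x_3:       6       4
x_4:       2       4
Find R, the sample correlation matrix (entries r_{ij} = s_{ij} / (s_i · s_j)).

Step 1 — column means:
  mean(X) = (1 + 5 + 6 + 2) / 4 = 14/4 = 3.5
  mean(Y) = (2 + 3 + 4 + 4) / 4 = 13/4 = 3.25

Step 2 — sample variances and covariances s[i,j] = (1/(n-1)) · Σ_k (x_{k,i} - mean_i) · (x_{k,j} - mean_j), with n-1 = 3:
  s[X,X] = ((-2.5)·(-2.5) + (1.5)·(1.5) + (2.5)·(2.5) + (-1.5)·(-1.5)) / 3 = 17/3 = 5.6667
  s[X,Y] = ((-2.5)·(-1.25) + (1.5)·(-0.25) + (2.5)·(0.75) + (-1.5)·(0.75)) / 3 = 3.5/3 = 1.1667
  s[Y,Y] = ((-1.25)·(-1.25) + (-0.25)·(-0.25) + (0.75)·(0.75) + (0.75)·(0.75)) / 3 = 2.75/3 = 0.9167
  Sample standard deviations s_i = √(s[i,i]):
  s(X) = √(5.6667) = 2.3805
  s(Y) = √(0.9167) = 0.9574

Step 3 — r_{ij} = s_{ij} / (s_i · s_j):
  r[X,X] = 1 (diagonal).
  r[X,Y] = 1.1667 / (2.3805 · 0.9574) = 1.1667 / 2.2791 = 0.5119
  r[Y,Y] = 1 (diagonal).

R is symmetric with unit diagonal. Assembling:

R = [[1, 0.5119],
 [0.5119, 1]]


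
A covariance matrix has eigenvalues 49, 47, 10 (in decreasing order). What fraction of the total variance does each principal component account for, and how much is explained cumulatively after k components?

Step 1 — total variance = trace(Sigma) = Σ λ_i = 49 + 47 + 10 = 106.

Step 2 — fraction explained by component i = λ_i / Σ λ:
  PC1: 49/106 = 0.4623
  PC2: 47/106 = 0.4434
  PC3: 10/106 = 0.0943

Step 3 — cumulative fraction after k components = (λ_1 + ... + λ_k) / Σ λ:
  k = 1: 49/106 = 0.4623
  k = 2: (49 + 47)/106 = 96/106 = 0.9057
  k = 3: (49 + 47 + 10)/106 = 106/106 = 1

Summary (fraction, with percent):

explained: PC1 0.4623 (46.23%), PC2 0.4434 (44.34%), PC3 0.0943 (9.43%);  cumulative: 0.4623, 0.9057, 1


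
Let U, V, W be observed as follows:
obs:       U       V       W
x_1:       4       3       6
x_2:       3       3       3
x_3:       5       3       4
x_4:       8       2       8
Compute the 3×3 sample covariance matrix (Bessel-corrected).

Step 1 — column means:
  mean(U) = (4 + 3 + 5 + 8) / 4 = 20/4 = 5
  mean(V) = (3 + 3 + 3 + 2) / 4 = 11/4 = 2.75
  mean(W) = (6 + 3 + 4 + 8) / 4 = 21/4 = 5.25

Step 2 — sample covariance S[i,j] = (1/(n-1)) · Σ_k (x_{k,i} - mean_i) · (x_{k,j} - mean_j), with n-1 = 3.
  S[U,U] = ((-1)·(-1) + (-2)·(-2) + (0)·(0) + (3)·(3)) / 3 = 14/3 = 4.6667
  S[U,V] = ((-1)·(0.25) + (-2)·(0.25) + (0)·(0.25) + (3)·(-0.75)) / 3 = -3/3 = -1
  S[U,W] = ((-1)·(0.75) + (-2)·(-2.25) + (0)·(-1.25) + (3)·(2.75)) / 3 = 12/3 = 4
  S[V,V] = ((0.25)·(0.25) + (0.25)·(0.25) + (0.25)·(0.25) + (-0.75)·(-0.75)) / 3 = 0.75/3 = 0.25
  S[V,W] = ((0.25)·(0.75) + (0.25)·(-2.25) + (0.25)·(-1.25) + (-0.75)·(2.75)) / 3 = -2.75/3 = -0.9167
  S[W,W] = ((0.75)·(0.75) + (-2.25)·(-2.25) + (-1.25)·(-1.25) + (2.75)·(2.75)) / 3 = 14.75/3 = 4.9167

S is symmetric (S[j,i] = S[i,j]). Assembling:

S = [[4.6667, -1, 4],
 [-1, 0.25, -0.9167],
 [4, -0.9167, 4.9167]]


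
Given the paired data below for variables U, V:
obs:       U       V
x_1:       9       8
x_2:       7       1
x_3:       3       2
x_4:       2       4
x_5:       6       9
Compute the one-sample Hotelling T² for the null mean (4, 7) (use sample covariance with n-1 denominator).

Step 1 — sample mean vector:
  mean(U) = (9 + 7 + 3 + 2 + 6) / 5 = 27/5 = 5.4
  mean(V) = (8 + 1 + 2 + 4 + 9) / 5 = 24/5 = 4.8
  x̄ = (5.4, 4.8),  deviation x̄ - mu_0 = (5.4, 4.8) - (4, 7) = (1.4, -2.2).

Step 2 — sample covariance matrix, S[i,j] = (1/(n-1)) · Σ_k (x_{k,i} - mean_i) · (x_{k,j} - mean_j), divisor n-1 = 4:
  S[U,U] = ((3.6)·(3.6) + (1.6)·(1.6) + (-2.4)·(-2.4) + (-3.4)·(-3.4) + (0.6)·(0.6)) / 4 = 33.2/4 = 8.3
  S[U,V] = ((3.6)·(3.2) + (1.6)·(-3.8) + (-2.4)·(-2.8) + (-3.4)·(-0.8) + (0.6)·(4.2)) / 4 = 17.4/4 = 4.35
  S[V,V] = ((3.2)·(3.2) + (-3.8)·(-3.8) + (-2.8)·(-2.8) + (-0.8)·(-0.8) + (4.2)·(4.2)) / 4 = 50.8/4 = 12.7
  S = [[8.3, 4.35],
 [4.35, 12.7]].

Step 3 — invert S. det(S) = 8.3·12.7 - (4.35)² = 86.4875.
  S^{-1} = (1/det) · [[d, -b], [-b, a]] = [[0.1468, -0.0503],
 [-0.0503, 0.096]].

Step 4 — quadratic form (x̄ - mu_0)^T · S^{-1} · (x̄ - mu_0):
  S^{-1} · (x̄ - mu_0) = (0.3162, -0.2815),
  (x̄ - mu_0)^T · [...] = (1.4)·(0.3162) + (-2.2)·(-0.2815) = 1.0621.

Step 5 — scale by n: T² = 5 · 1.0621 = 5.3106.

T² ≈ 5.3106


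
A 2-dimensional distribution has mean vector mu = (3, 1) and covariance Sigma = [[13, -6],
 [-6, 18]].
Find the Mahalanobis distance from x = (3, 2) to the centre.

Step 1 — centre the observation: (x - mu) = (0, 1).

Step 2 — invert Sigma. det(Sigma) = 13·18 - (-6)² = 198.
  Sigma^{-1} = (1/det) · [[d, -b], [-b, a]] = [[0.0909, 0.0303],
 [0.0303, 0.0657]].

Step 3 — form the quadratic (x - mu)^T · Sigma^{-1} · (x - mu):
  Sigma^{-1} · (x - mu) = (0.0303, 0.0657).
  (x - mu)^T · [Sigma^{-1} · (x - mu)] = (0)·(0.0303) + (1)·(0.0657) = 0.0657.

Step 4 — take square root: d = √(0.0657) ≈ 0.2562.

d(x, mu) = √(0.0657) ≈ 0.2562
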